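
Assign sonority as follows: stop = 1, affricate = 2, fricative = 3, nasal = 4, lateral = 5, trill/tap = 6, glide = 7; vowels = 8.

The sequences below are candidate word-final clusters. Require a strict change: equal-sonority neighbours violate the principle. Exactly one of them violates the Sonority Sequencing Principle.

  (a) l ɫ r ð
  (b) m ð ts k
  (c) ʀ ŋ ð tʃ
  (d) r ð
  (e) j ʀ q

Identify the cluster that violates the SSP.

(a) 5-5-6-3 → violates
(b) 4-3-2-1 → obeys
(c) 6-4-3-2 → obeys
(d) 6-3 → obeys
(e) 7-6-1 → obeys

a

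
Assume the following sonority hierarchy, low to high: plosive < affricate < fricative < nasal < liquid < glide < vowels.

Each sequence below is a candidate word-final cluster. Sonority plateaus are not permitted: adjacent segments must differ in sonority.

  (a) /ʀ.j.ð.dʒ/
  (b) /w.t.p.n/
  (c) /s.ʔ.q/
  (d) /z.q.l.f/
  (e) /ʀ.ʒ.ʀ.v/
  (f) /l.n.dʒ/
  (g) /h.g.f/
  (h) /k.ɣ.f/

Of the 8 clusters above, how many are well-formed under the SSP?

1

(a) sonority 5-6-3-2: ill-formed.
(b) sonority 6-1-1-4: ill-formed.
(c) sonority 3-1-1: ill-formed.
(d) sonority 3-1-5-3: ill-formed.
(e) sonority 5-3-5-3: ill-formed.
(f) sonority 5-4-2: well-formed.
(g) sonority 3-1-3: ill-formed.
(h) sonority 1-3-3: ill-formed.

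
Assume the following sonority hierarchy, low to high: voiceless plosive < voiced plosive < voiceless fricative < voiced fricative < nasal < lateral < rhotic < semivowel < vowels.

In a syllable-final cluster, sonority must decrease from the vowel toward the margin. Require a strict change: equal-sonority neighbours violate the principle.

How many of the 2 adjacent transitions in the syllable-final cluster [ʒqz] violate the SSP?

/ʒ/ is a voiced fricative (sonority 4).
/q/ is a voiceless plosive (sonority 1).
/z/ is a voiced fricative (sonority 4).
/ʒ/→/q/: 4→1 (falls) — ok.
/q/→/z/: 1→4 (does not fall) — violation.

1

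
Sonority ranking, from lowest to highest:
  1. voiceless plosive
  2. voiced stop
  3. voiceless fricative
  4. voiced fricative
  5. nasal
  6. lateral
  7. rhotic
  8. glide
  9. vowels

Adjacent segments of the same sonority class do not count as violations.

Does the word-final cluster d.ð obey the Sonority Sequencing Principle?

/d/ is a voiced stop (sonority 2).
/ð/ is a voiced fricative (sonority 4).
The profile is 2-4. Between /d/ (2) and /ð/ (4) sonority does not fall, so the cluster violates the SSP.

no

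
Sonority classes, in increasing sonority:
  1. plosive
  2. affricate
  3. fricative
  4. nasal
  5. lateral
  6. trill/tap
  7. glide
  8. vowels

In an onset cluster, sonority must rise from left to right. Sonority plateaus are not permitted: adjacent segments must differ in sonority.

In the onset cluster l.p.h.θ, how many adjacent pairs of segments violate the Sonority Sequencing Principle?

/l/ — lateral, sonority 5.
/p/ — plosive, sonority 1.
/h/ — fricative, sonority 3.
/θ/ — fricative, sonority 3.
/l/→/p/: 5→1 (does not rise) — violation.
/p/→/h/: 1→3 (rises) — ok.
/h/→/θ/: 3→3 (plateau) — violation.

2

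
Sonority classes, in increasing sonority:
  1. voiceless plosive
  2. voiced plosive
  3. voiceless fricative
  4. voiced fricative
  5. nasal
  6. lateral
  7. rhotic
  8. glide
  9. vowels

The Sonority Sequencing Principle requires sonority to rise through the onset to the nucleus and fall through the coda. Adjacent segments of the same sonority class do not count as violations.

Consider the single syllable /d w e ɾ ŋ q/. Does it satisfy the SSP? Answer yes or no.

yes

Onset: /d/ is a voiced plosive (sonority 2), /w/ is a glide (sonority 8); then the nucleus /e/ (sonority 9).
Onset profile 2-8-9 — rises to the nucleus.
Coda: /ɾ/ is a rhotic (sonority 7), /ŋ/ is a nasal (sonority 5), /q/ is a voiceless plosive (sonority 1).
Coda profile 9-7-5-1 — falls from the nucleus.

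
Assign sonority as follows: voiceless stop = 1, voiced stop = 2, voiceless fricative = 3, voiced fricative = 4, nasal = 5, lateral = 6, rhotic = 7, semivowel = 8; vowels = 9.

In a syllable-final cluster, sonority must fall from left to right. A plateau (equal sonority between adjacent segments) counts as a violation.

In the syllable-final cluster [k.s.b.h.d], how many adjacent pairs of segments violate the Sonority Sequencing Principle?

/k/ — voiceless stop, sonority 1.
/s/ — voiceless fricative, sonority 3.
/b/ — voiced stop, sonority 2.
/h/ — voiceless fricative, sonority 3.
/d/ — voiced stop, sonority 2.
/k/→/s/: 1→3 (does not fall) — violation.
/s/→/b/: 3→2 (falls) — ok.
/b/→/h/: 2→3 (does not fall) — violation.
/h/→/d/: 3→2 (falls) — ok.

2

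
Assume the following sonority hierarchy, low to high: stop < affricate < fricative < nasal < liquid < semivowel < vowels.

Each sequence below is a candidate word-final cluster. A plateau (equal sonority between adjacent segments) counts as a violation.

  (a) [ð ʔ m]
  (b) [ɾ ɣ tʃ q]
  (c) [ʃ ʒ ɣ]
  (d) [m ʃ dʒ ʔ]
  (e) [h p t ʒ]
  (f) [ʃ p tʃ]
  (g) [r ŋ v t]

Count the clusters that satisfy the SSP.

(a) sonority 3-1-4: ill-formed.
(b) sonority 5-3-2-1: well-formed.
(c) sonority 3-3-3: ill-formed.
(d) sonority 4-3-2-1: well-formed.
(e) sonority 3-1-1-3: ill-formed.
(f) sonority 3-1-2: ill-formed.
(g) sonority 5-4-3-1: well-formed.

3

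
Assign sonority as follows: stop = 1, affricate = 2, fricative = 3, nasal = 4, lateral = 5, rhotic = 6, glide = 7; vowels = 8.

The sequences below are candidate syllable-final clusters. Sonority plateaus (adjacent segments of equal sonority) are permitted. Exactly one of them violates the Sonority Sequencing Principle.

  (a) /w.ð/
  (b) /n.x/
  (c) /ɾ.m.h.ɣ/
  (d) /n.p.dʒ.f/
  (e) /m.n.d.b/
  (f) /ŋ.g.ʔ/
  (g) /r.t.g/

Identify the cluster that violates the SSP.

(a) sonority 7-3: well-formed.
(b) sonority 4-3: well-formed.
(c) sonority 6-4-3-3: well-formed.
(d) sonority 4-1-2-3: ill-formed.
(e) sonority 4-4-1-1: well-formed.
(f) sonority 4-1-1: well-formed.
(g) sonority 6-1-1: well-formed.

d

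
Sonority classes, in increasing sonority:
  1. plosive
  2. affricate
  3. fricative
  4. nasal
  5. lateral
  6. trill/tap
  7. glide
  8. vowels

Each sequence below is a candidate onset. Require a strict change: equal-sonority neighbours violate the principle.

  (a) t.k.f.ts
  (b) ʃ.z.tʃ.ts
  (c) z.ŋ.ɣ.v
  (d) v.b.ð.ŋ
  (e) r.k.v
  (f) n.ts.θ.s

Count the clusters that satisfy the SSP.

0

(a) sonority 1-1-3-2: ill-formed.
(b) sonority 3-3-2-2: ill-formed.
(c) sonority 3-4-3-3: ill-formed.
(d) sonority 3-1-3-4: ill-formed.
(e) sonority 6-1-3: ill-formed.
(f) sonority 4-2-3-3: ill-formed.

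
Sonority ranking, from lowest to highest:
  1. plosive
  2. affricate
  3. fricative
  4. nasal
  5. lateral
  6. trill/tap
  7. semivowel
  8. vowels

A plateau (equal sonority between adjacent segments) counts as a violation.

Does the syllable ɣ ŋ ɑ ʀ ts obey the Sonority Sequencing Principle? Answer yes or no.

Onset: /ɣ/ is a fricative (sonority 3), /ŋ/ is a nasal (sonority 4); then the nucleus /ɑ/ (sonority 8).
Onset profile 3-4-8 — rises to the nucleus.
Coda: /ʀ/ is a trill/tap (sonority 6), /ts/ is an affricate (sonority 2).
Coda profile 8-6-2 — falls from the nucleus.

yes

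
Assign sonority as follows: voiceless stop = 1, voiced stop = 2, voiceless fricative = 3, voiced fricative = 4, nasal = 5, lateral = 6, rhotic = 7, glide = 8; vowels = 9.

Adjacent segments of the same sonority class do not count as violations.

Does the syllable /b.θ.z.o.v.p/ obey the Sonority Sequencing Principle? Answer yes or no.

Onset: /b/ is a voiced stop (sonority 2), /θ/ is a voiceless fricative (sonority 3), /z/ is a voiced fricative (sonority 4); then the nucleus /o/ (sonority 9).
Onset profile 2-3-4-9 — rises to the nucleus.
Coda: /v/ is a voiced fricative (sonority 4), /p/ is a voiceless stop (sonority 1).
Coda profile 9-4-1 — falls from the nucleus.

yes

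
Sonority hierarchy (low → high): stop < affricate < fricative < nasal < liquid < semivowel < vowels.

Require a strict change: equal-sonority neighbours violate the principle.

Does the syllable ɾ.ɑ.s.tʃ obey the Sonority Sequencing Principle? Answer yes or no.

yes

Onset: /ɾ/ is a liquid (sonority 5); then the nucleus /ɑ/ (sonority 7).
Onset profile 5-7 — rises to the nucleus.
Coda: /s/ is a fricative (sonority 3), /tʃ/ is an affricate (sonority 2).
Coda profile 7-3-2 — falls from the nucleus.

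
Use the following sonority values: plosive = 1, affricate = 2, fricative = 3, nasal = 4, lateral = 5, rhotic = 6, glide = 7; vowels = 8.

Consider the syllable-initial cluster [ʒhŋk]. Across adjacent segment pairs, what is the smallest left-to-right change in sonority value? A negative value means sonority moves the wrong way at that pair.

/ʒ/: fricative = 3.
/h/: fricative = 3.
/ŋ/: nasal = 4.
/k/: plosive = 1.
/ʒ/→/h/: change +0.
/h/→/ŋ/: change +1.
/ŋ/→/k/: change -3.
Minimum = -3.

-3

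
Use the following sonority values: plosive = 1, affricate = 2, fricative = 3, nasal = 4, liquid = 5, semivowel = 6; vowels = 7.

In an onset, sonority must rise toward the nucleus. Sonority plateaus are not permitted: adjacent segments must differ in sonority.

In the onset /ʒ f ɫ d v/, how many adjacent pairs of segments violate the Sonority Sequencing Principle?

/ʒ/ is a fricative (sonority 3).
/f/ is a fricative (sonority 3).
/ɫ/ is a liquid (sonority 5).
/d/ is a plosive (sonority 1).
/v/ is a fricative (sonority 3).
/ʒ/→/f/: 3→3 (plateau) — violation.
/f/→/ɫ/: 3→5 (rises) — ok.
/ɫ/→/d/: 5→1 (does not rise) — violation.
/d/→/v/: 1→3 (rises) — ok.

2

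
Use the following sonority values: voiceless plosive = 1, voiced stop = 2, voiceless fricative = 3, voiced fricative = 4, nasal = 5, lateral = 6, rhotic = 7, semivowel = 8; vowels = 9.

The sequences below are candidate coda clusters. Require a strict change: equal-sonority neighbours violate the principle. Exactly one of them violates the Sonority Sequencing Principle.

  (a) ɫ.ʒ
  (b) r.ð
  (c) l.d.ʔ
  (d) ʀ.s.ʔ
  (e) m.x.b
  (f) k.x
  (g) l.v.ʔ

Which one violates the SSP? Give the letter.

(a) sonority 6-4: well-formed.
(b) sonority 7-4: well-formed.
(c) sonority 6-2-1: well-formed.
(d) sonority 7-3-1: well-formed.
(e) sonority 5-3-2: well-formed.
(f) sonority 1-3: ill-formed.
(g) sonority 6-4-1: well-formed.

f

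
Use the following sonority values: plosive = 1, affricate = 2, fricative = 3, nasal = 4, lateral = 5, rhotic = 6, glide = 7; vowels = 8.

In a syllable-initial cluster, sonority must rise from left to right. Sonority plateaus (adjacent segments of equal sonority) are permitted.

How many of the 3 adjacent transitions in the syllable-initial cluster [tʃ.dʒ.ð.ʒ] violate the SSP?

0

/tʃ/: affricate = 2.
/dʒ/: affricate = 2.
/ð/: fricative = 3.
/ʒ/: fricative = 3.
/tʃ/→/dʒ/: 2→2 (plateau, allowed) — ok.
/dʒ/→/ð/: 2→3 (rises) — ok.
/ð/→/ʒ/: 3→3 (plateau, allowed) — ok.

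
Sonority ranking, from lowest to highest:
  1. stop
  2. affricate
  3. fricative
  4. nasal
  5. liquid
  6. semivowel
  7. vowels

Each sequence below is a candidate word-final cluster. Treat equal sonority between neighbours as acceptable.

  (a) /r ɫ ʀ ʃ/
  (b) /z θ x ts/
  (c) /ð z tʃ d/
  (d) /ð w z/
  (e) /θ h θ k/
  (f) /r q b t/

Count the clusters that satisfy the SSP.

5

(a) 5-5-5-3 → obeys
(b) 3-3-3-2 → obeys
(c) 3-3-2-1 → obeys
(d) 3-6-3 → violates
(e) 3-3-3-1 → obeys
(f) 5-1-1-1 → obeys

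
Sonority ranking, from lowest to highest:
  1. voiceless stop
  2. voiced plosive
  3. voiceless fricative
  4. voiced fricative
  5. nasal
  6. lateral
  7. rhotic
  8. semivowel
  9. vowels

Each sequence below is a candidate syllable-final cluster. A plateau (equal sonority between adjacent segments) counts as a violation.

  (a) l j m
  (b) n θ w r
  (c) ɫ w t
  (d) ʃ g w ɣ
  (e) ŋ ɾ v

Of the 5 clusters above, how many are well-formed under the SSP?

(a) sonority 6-8-5: ill-formed.
(b) sonority 5-3-8-7: ill-formed.
(c) sonority 6-8-1: ill-formed.
(d) sonority 3-2-8-4: ill-formed.
(e) sonority 5-7-4: ill-formed.

0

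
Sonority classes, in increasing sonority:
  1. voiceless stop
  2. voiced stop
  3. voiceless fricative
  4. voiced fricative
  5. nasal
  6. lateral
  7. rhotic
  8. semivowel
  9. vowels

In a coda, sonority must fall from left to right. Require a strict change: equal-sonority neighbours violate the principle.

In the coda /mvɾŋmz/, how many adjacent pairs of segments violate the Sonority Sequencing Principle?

2

/m/ — nasal, sonority 5.
/v/ — voiced fricative, sonority 4.
/ɾ/ — rhotic, sonority 7.
/ŋ/ — nasal, sonority 5.
/m/ — nasal, sonority 5.
/z/ — voiced fricative, sonority 4.
/m/→/v/: 5→4 (falls) — ok.
/v/→/ɾ/: 4→7 (does not fall) — violation.
/ɾ/→/ŋ/: 7→5 (falls) — ok.
/ŋ/→/m/: 5→5 (plateau) — violation.
/m/→/z/: 5→4 (falls) — ok.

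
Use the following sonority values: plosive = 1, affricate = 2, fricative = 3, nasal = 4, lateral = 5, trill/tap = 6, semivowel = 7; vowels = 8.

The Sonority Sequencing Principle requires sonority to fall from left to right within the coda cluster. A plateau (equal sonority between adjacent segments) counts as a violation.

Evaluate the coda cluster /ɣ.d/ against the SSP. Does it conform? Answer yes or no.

/ɣ/ is a fricative (sonority 3).
/d/ is a plosive (sonority 1).
The profile 3-1 strictly falls, so the coda cluster satisfies the SSP.

yes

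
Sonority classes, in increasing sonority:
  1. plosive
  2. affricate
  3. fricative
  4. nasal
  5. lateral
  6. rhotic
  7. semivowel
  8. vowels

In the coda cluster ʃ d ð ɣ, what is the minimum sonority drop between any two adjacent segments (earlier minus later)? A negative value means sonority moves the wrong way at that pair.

-2

/ʃ/ is a fricative (sonority 3).
/d/ is a plosive (sonority 1).
/ð/ is a fricative (sonority 3).
/ɣ/ is a fricative (sonority 3).
/ʃ/→/d/: change +2.
/d/→/ð/: change -2.
/ð/→/ɣ/: change +0.
Minimum = -2.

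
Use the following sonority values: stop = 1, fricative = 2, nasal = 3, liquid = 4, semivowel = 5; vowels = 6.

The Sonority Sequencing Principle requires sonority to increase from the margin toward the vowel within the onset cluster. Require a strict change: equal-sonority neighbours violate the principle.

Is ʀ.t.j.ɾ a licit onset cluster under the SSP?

/ʀ/: liquid = 4.
/t/: stop = 1.
/j/: semivowel = 5.
/ɾ/: liquid = 4.
The profile is 4-1-5-4. Between /ʀ/ (4) and /t/ (1) sonority does not rise, so the cluster violates the SSP.

no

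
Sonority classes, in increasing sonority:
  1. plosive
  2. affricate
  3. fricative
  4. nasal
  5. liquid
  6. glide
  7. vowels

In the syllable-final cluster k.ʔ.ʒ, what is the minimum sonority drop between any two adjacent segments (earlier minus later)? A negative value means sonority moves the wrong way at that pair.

/k/ is a plosive (sonority 1).
/ʔ/ is a plosive (sonority 1).
/ʒ/ is a fricative (sonority 3).
/k/→/ʔ/: change +0.
/ʔ/→/ʒ/: change -2.
Minimum = -2.

-2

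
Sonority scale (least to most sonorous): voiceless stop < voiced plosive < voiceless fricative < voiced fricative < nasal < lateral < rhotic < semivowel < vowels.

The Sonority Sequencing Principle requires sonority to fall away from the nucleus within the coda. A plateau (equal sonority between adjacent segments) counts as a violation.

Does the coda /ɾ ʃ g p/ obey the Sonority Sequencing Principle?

/ɾ/: rhotic = 7.
/ʃ/: voiceless fricative = 3.
/g/: voiced plosive = 2.
/p/: voiceless stop = 1.
The profile 7-3-2-1 strictly falls, so the coda satisfies the SSP.

yes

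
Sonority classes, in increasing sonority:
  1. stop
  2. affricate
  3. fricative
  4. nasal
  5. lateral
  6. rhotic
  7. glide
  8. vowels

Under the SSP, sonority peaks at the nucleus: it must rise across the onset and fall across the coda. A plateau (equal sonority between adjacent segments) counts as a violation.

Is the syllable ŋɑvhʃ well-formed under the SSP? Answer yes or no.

no

Onset: /ŋ/ is a nasal (sonority 4); then the nucleus /ɑ/ (sonority 8).
Onset profile 4-8 — rises to the nucleus.
Coda: /v/ is a fricative (sonority 3), /h/ is a fricative (sonority 3), /ʃ/ is a fricative (sonority 3).
Coda profile 8-3-3-3 — does not strictly fall throughout.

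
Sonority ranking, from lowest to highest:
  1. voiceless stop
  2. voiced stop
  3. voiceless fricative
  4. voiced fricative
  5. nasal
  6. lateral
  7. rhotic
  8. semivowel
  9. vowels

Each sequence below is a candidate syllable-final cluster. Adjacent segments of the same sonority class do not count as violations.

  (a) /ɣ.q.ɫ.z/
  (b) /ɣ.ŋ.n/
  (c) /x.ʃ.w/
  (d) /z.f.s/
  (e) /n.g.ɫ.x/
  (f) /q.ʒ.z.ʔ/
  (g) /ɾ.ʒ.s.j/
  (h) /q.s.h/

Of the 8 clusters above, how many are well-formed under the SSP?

1

(a) /ɣ.q.ɫ.z/: profile 4-1-6-4 — violates.
(b) /ɣ.ŋ.n/: profile 4-5-5 — violates.
(c) /x.ʃ.w/: profile 3-3-8 — violates.
(d) /z.f.s/: profile 4-3-3 — obeys.
(e) /n.g.ɫ.x/: profile 5-2-6-3 — violates.
(f) /q.ʒ.z.ʔ/: profile 1-4-4-1 — violates.
(g) /ɾ.ʒ.s.j/: profile 7-4-3-8 — violates.
(h) /q.s.h/: profile 1-3-3 — violates.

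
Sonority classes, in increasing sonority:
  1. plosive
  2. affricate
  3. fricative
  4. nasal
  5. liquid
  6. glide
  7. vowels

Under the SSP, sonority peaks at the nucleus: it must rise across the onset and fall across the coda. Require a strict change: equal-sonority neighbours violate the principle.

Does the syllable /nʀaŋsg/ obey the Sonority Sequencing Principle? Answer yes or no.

yes

Onset: /n/ is a nasal (sonority 4), /ʀ/ is a liquid (sonority 5); then the nucleus /a/ (sonority 7).
Onset profile 4-5-7 — rises to the nucleus.
Coda: /ŋ/ is a nasal (sonority 4), /s/ is a fricative (sonority 3), /g/ is a plosive (sonority 1).
Coda profile 7-4-3-1 — falls from the nucleus.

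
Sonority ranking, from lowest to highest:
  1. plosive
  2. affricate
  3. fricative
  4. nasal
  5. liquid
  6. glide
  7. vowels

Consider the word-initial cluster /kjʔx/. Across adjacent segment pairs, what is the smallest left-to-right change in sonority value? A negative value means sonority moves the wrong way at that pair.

-5

/k/ is a plosive (sonority 1).
/j/ is a glide (sonority 6).
/ʔ/ is a plosive (sonority 1).
/x/ is a fricative (sonority 3).
/k/→/j/: change +5.
/j/→/ʔ/: change -5.
/ʔ/→/x/: change +2.
Minimum = -5.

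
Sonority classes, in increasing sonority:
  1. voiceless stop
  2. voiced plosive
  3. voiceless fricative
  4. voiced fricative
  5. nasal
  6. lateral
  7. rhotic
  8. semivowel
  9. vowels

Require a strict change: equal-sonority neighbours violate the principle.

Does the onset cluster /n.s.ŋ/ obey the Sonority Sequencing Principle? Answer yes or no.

/n/: nasal = 5.
/s/: voiceless fricative = 3.
/ŋ/: nasal = 5.
The profile is 5-3-5. Between /n/ (5) and /s/ (3) sonority does not rise, so the cluster violates the SSP.

no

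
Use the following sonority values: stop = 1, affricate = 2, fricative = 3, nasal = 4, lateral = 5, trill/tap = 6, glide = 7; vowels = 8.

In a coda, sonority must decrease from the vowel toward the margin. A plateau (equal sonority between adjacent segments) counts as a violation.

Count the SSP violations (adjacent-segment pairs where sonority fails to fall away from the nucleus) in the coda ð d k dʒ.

/ð/ — fricative, sonority 3.
/d/ — stop, sonority 1.
/k/ — stop, sonority 1.
/dʒ/ — affricate, sonority 2.
/ð/→/d/: 3→1 (falls) — ok.
/d/→/k/: 1→1 (plateau) — violation.
/k/→/dʒ/: 1→2 (does not fall) — violation.

2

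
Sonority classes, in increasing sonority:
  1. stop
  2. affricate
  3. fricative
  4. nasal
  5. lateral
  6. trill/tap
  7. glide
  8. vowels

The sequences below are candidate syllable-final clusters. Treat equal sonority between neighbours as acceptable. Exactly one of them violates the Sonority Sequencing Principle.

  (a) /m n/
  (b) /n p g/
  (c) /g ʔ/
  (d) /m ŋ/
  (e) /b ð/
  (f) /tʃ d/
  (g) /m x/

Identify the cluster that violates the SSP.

(a) 4-4 → obeys
(b) 4-1-1 → obeys
(c) 1-1 → obeys
(d) 4-4 → obeys
(e) 1-3 → violates
(f) 2-1 → obeys
(g) 4-3 → obeys

e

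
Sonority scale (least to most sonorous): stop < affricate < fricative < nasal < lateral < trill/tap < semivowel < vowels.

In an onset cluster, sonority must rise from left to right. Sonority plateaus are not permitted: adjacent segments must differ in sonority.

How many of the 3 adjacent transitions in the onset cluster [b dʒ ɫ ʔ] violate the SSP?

1

/b/: stop = 1.
/dʒ/: affricate = 2.
/ɫ/: lateral = 5.
/ʔ/: stop = 1.
/b/→/dʒ/: 1→2 (rises) — ok.
/dʒ/→/ɫ/: 2→5 (rises) — ok.
/ɫ/→/ʔ/: 5→1 (does not rise) — violation.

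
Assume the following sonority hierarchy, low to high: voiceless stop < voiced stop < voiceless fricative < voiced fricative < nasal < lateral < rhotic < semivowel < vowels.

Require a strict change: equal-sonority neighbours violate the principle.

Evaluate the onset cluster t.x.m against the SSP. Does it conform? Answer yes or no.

yes

/t/: voiceless stop = 1.
/x/: voiceless fricative = 3.
/m/: nasal = 5.
The profile 1-3-5 strictly rises, so the onset cluster satisfies the SSP.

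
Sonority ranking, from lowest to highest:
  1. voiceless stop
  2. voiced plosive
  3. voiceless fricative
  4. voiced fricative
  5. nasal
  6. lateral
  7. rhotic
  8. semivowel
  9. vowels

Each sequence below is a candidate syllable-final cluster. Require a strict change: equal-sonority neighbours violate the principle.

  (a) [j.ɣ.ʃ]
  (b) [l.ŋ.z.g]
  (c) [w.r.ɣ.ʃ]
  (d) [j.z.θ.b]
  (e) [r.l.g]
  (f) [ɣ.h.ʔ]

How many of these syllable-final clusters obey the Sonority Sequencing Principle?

6

(a) [j.ɣ.ʃ]: profile 8-4-3 — obeys.
(b) [l.ŋ.z.g]: profile 6-5-4-2 — obeys.
(c) [w.r.ɣ.ʃ]: profile 8-7-4-3 — obeys.
(d) [j.z.θ.b]: profile 8-4-3-2 — obeys.
(e) [r.l.g]: profile 7-6-2 — obeys.
(f) [ɣ.h.ʔ]: profile 4-3-1 — obeys.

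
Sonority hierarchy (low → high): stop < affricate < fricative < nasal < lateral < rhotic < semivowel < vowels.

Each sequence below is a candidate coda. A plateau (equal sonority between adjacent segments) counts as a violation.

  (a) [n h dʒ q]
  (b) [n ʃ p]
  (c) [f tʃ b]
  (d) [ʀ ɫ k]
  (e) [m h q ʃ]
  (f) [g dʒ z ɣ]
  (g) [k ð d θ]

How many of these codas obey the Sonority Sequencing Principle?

4

(a) [n h dʒ q]: profile 4-3-2-1 — obeys.
(b) [n ʃ p]: profile 4-3-1 — obeys.
(c) [f tʃ b]: profile 3-2-1 — obeys.
(d) [ʀ ɫ k]: profile 6-5-1 — obeys.
(e) [m h q ʃ]: profile 4-3-1-3 — violates.
(f) [g dʒ z ɣ]: profile 1-2-3-3 — violates.
(g) [k ð d θ]: profile 1-3-1-3 — violates.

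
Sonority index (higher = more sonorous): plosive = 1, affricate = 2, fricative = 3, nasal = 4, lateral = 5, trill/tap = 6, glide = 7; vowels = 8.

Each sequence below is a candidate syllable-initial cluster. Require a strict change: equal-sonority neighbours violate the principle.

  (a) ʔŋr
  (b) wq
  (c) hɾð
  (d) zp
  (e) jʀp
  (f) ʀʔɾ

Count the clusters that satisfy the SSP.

(a) sonority 1-4-6: well-formed.
(b) sonority 7-1: ill-formed.
(c) sonority 3-6-3: ill-formed.
(d) sonority 3-1: ill-formed.
(e) sonority 7-6-1: ill-formed.
(f) sonority 6-1-6: ill-formed.

1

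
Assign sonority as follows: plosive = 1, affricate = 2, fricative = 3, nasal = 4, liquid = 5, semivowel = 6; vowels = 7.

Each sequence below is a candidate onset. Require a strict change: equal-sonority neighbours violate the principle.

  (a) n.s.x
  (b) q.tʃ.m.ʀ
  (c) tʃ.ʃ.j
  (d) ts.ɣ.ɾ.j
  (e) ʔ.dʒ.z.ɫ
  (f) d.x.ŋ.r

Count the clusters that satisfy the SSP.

(a) 4-3-3 → violates
(b) 1-2-4-5 → obeys
(c) 2-3-6 → obeys
(d) 2-3-5-6 → obeys
(e) 1-2-3-5 → obeys
(f) 1-3-4-5 → obeys

5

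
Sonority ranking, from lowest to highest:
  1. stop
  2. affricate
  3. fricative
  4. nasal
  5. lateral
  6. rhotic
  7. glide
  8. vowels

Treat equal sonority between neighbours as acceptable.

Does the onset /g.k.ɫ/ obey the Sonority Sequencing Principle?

/g/ is a stop (sonority 1).
/k/ is a stop (sonority 1).
/ɫ/ is a lateral (sonority 5).
The profile 1-1-5 is non-decreasing (plateaus allowed), so the onset satisfies the SSP.

yes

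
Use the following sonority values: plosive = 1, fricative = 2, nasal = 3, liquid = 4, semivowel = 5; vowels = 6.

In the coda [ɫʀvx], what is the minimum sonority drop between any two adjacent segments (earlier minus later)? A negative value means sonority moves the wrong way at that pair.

0

/ɫ/ — liquid, sonority 4.
/ʀ/ — liquid, sonority 4.
/v/ — fricative, sonority 2.
/x/ — fricative, sonority 2.
/ɫ/→/ʀ/: change +0.
/ʀ/→/v/: change +2.
/v/→/x/: change +0.
Minimum = 0.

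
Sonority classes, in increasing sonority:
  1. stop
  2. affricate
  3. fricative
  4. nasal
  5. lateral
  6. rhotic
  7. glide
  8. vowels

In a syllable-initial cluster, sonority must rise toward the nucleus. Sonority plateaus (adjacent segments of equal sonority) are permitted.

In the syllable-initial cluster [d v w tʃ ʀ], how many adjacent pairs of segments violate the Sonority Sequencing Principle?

/d/ is a stop (sonority 1).
/v/ is a fricative (sonority 3).
/w/ is a glide (sonority 7).
/tʃ/ is an affricate (sonority 2).
/ʀ/ is a rhotic (sonority 6).
/d/→/v/: 1→3 (rises) — ok.
/v/→/w/: 3→7 (rises) — ok.
/w/→/tʃ/: 7→2 (does not rise) — violation.
/tʃ/→/ʀ/: 2→6 (rises) — ok.

1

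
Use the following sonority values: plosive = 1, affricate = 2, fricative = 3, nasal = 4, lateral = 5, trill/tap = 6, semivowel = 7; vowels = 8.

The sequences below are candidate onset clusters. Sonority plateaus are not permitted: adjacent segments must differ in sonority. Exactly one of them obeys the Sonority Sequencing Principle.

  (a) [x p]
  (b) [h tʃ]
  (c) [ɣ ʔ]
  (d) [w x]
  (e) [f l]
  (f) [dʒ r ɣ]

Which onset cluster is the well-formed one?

(a) [x p]: profile 3-1 — violates.
(b) [h tʃ]: profile 3-2 — violates.
(c) [ɣ ʔ]: profile 3-1 — violates.
(d) [w x]: profile 7-3 — violates.
(e) [f l]: profile 3-5 — obeys.
(f) [dʒ r ɣ]: profile 2-6-3 — violates.

e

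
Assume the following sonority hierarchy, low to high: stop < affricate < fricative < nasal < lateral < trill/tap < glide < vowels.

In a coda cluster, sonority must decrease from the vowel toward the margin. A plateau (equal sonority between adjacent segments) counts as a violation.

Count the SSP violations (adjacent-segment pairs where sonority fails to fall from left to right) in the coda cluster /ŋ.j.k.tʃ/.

/ŋ/ — nasal, sonority 4.
/j/ — glide, sonority 7.
/k/ — stop, sonority 1.
/tʃ/ — affricate, sonority 2.
/ŋ/→/j/: 4→7 (does not fall) — violation.
/j/→/k/: 7→1 (falls) — ok.
/k/→/tʃ/: 1→2 (does not fall) — violation.

2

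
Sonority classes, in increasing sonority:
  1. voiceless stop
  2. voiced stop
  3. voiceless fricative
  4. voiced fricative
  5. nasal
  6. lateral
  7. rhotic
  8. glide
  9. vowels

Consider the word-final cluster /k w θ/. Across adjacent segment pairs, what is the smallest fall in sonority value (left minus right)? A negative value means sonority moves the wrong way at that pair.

/k/ — voiceless stop, sonority 1.
/w/ — glide, sonority 8.
/θ/ — voiceless fricative, sonority 3.
/k/→/w/: change -7.
/w/→/θ/: change +5.
Minimum = -7.

-7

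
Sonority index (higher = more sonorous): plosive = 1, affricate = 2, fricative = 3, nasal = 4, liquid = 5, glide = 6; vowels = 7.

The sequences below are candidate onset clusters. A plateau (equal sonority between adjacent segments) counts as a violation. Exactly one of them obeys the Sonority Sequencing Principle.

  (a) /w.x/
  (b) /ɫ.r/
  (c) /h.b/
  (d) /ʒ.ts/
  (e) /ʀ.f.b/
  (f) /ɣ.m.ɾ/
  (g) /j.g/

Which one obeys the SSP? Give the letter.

f

(a) sonority 6-3: ill-formed.
(b) sonority 5-5: ill-formed.
(c) sonority 3-1: ill-formed.
(d) sonority 3-2: ill-formed.
(e) sonority 5-3-1: ill-formed.
(f) sonority 3-4-5: well-formed.
(g) sonority 6-1: ill-formed.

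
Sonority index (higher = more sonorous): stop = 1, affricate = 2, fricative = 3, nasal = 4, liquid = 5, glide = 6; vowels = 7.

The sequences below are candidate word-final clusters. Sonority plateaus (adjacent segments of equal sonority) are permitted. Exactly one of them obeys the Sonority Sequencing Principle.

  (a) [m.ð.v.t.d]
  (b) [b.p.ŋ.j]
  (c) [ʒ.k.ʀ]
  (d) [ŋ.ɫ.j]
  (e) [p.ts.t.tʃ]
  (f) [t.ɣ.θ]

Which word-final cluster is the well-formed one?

(a) [m.ð.v.t.d]: profile 4-3-3-1-1 — obeys.
(b) [b.p.ŋ.j]: profile 1-1-4-6 — violates.
(c) [ʒ.k.ʀ]: profile 3-1-5 — violates.
(d) [ŋ.ɫ.j]: profile 4-5-6 — violates.
(e) [p.ts.t.tʃ]: profile 1-2-1-2 — violates.
(f) [t.ɣ.θ]: profile 1-3-3 — violates.

a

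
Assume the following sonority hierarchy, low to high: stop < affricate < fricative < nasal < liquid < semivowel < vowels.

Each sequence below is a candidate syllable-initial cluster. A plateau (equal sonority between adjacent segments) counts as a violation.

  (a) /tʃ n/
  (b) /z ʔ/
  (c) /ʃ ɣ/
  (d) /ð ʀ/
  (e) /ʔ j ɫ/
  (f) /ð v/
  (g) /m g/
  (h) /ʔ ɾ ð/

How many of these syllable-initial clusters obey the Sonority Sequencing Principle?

(a) /tʃ n/: profile 2-4 — obeys.
(b) /z ʔ/: profile 3-1 — violates.
(c) /ʃ ɣ/: profile 3-3 — violates.
(d) /ð ʀ/: profile 3-5 — obeys.
(e) /ʔ j ɫ/: profile 1-6-5 — violates.
(f) /ð v/: profile 3-3 — violates.
(g) /m g/: profile 4-1 — violates.
(h) /ʔ ɾ ð/: profile 1-5-3 — violates.

2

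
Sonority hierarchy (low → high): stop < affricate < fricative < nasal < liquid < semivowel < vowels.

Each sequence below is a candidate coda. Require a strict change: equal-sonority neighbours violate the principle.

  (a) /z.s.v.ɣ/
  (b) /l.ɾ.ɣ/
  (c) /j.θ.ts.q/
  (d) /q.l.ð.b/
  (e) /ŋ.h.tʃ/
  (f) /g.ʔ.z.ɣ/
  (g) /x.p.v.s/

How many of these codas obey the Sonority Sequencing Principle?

2

(a) /z.s.v.ɣ/: profile 3-3-3-3 — violates.
(b) /l.ɾ.ɣ/: profile 5-5-3 — violates.
(c) /j.θ.ts.q/: profile 6-3-2-1 — obeys.
(d) /q.l.ð.b/: profile 1-5-3-1 — violates.
(e) /ŋ.h.tʃ/: profile 4-3-2 — obeys.
(f) /g.ʔ.z.ɣ/: profile 1-1-3-3 — violates.
(g) /x.p.v.s/: profile 3-1-3-3 — violates.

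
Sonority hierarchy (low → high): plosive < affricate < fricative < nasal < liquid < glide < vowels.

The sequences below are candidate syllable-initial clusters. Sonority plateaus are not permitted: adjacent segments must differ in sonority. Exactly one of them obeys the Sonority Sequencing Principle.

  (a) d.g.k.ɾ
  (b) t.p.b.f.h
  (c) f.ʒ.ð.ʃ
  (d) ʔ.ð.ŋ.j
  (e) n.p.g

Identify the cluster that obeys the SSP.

d

(a) 1-1-1-5 → violates
(b) 1-1-1-3-3 → violates
(c) 3-3-3-3 → violates
(d) 1-3-4-6 → obeys
(e) 4-1-1 → violates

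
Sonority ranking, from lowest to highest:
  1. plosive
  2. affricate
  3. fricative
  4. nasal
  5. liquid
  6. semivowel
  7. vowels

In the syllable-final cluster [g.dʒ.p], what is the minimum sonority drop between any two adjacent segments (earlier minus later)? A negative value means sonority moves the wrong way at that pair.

-1

/g/ — plosive, sonority 1.
/dʒ/ — affricate, sonority 2.
/p/ — plosive, sonority 1.
/g/→/dʒ/: change -1.
/dʒ/→/p/: change +1.
Minimum = -1.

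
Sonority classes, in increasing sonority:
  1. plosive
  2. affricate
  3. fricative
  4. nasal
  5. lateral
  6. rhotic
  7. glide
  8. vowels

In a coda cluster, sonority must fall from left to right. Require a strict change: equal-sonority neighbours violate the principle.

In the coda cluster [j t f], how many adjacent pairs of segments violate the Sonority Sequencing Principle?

1

/j/: glide = 7.
/t/: plosive = 1.
/f/: fricative = 3.
/j/→/t/: 7→1 (falls) — ok.
/t/→/f/: 1→3 (does not fall) — violation.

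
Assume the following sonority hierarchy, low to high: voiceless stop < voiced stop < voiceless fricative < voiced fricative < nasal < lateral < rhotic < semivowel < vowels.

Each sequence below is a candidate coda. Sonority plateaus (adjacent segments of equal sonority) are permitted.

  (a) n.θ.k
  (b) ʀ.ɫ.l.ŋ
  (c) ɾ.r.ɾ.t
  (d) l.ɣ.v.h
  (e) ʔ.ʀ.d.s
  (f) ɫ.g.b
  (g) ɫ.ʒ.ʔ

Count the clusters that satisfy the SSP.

6

(a) n.θ.k: profile 5-3-1 — obeys.
(b) ʀ.ɫ.l.ŋ: profile 7-6-6-5 — obeys.
(c) ɾ.r.ɾ.t: profile 7-7-7-1 — obeys.
(d) l.ɣ.v.h: profile 6-4-4-3 — obeys.
(e) ʔ.ʀ.d.s: profile 1-7-2-3 — violates.
(f) ɫ.g.b: profile 6-2-2 — obeys.
(g) ɫ.ʒ.ʔ: profile 6-4-1 — obeys.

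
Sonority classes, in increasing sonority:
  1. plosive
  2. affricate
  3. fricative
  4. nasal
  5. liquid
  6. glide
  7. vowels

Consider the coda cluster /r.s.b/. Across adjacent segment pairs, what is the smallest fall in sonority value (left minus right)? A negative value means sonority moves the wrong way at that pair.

/r/ — liquid, sonority 5.
/s/ — fricative, sonority 3.
/b/ — plosive, sonority 1.
/r/→/s/: change +2.
/s/→/b/: change +2.
Minimum = 2.

2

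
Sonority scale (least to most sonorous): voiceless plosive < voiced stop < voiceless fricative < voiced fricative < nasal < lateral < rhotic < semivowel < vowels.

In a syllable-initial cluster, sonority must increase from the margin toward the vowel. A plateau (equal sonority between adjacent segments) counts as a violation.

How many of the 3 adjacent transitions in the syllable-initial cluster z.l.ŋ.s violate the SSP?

2

/z/: voiced fricative = 4.
/l/: lateral = 6.
/ŋ/: nasal = 5.
/s/: voiceless fricative = 3.
/z/→/l/: 4→6 (rises) — ok.
/l/→/ŋ/: 6→5 (does not rise) — violation.
/ŋ/→/s/: 5→3 (does not rise) — violation.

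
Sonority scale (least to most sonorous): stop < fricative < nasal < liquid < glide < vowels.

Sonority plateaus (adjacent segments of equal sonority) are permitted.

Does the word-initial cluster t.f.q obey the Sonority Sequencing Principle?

no

/t/ is a stop (sonority 1).
/f/ is a fricative (sonority 2).
/q/ is a stop (sonority 1).
The profile is 1-2-1. Between /f/ (2) and /q/ (1) sonority does not rise, so the cluster violates the SSP.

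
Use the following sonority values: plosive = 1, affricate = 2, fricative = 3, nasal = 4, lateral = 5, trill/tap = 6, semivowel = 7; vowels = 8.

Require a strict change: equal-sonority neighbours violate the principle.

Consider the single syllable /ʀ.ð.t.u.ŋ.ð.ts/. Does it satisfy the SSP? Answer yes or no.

no

Onset: /ʀ/ is a trill/tap (sonority 6), /ð/ is a fricative (sonority 3), /t/ is a plosive (sonority 1); then the nucleus /u/ (sonority 8).
Onset profile 6-3-1-8 — does not strictly rise throughout.
Coda: /ŋ/ is a nasal (sonority 4), /ð/ is a fricative (sonority 3), /ts/ is an affricate (sonority 2).
Coda profile 8-4-3-2 — falls from the nucleus.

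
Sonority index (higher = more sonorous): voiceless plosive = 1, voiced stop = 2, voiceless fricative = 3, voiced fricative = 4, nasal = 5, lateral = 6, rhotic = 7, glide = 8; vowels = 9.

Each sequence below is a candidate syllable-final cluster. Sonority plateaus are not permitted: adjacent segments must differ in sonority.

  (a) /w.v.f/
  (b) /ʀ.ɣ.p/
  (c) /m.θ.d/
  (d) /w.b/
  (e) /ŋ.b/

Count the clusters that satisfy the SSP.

(a) sonority 8-4-3: well-formed.
(b) sonority 7-4-1: well-formed.
(c) sonority 5-3-2: well-formed.
(d) sonority 8-2: well-formed.
(e) sonority 5-2: well-formed.

5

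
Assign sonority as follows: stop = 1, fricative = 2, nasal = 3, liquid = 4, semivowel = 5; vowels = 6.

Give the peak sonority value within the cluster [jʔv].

/j/ is a semivowel (sonority 5).
/ʔ/ is a stop (sonority 1).
/v/ is a fricative (sonority 2).
The maximum is 5.

5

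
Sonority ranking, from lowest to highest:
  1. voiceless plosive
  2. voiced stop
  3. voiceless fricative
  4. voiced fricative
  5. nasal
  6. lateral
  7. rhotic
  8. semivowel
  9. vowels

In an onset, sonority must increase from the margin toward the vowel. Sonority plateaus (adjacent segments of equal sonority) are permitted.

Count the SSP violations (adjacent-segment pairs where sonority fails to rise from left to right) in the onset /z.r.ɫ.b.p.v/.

/z/ is a voiced fricative (sonority 4).
/r/ is a rhotic (sonority 7).
/ɫ/ is a lateral (sonority 6).
/b/ is a voiced stop (sonority 2).
/p/ is a voiceless plosive (sonority 1).
/v/ is a voiced fricative (sonority 4).
/z/→/r/: 4→7 (rises) — ok.
/r/→/ɫ/: 7→6 (does not rise) — violation.
/ɫ/→/b/: 6→2 (does not rise) — violation.
/b/→/p/: 2→1 (does not rise) — violation.
/p/→/v/: 1→4 (rises) — ok.

3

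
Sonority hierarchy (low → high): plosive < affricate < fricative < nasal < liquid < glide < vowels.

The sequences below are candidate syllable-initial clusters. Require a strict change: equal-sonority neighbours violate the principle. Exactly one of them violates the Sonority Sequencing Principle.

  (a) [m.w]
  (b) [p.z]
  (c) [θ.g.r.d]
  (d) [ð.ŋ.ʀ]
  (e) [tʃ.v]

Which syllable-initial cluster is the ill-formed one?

c

(a) [m.w]: profile 4-6 — obeys.
(b) [p.z]: profile 1-3 — obeys.
(c) [θ.g.r.d]: profile 3-1-5-1 — violates.
(d) [ð.ŋ.ʀ]: profile 3-4-5 — obeys.
(e) [tʃ.v]: profile 2-3 — obeys.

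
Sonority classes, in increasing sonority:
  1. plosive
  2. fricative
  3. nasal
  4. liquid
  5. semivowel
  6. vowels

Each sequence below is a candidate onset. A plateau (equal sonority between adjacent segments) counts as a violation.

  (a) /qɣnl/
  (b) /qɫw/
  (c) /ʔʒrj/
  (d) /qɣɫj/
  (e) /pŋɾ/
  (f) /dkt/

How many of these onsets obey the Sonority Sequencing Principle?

(a) sonority 1-2-3-4: well-formed.
(b) sonority 1-4-5: well-formed.
(c) sonority 1-2-4-5: well-formed.
(d) sonority 1-2-4-5: well-formed.
(e) sonority 1-3-4: well-formed.
(f) sonority 1-1-1: ill-formed.

5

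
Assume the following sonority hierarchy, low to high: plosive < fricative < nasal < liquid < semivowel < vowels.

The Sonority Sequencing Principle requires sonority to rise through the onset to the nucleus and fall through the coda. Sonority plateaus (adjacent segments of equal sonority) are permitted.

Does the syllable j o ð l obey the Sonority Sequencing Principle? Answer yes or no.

no

Onset: /j/ is a semivowel (sonority 5); then the nucleus /o/ (sonority 6).
Onset profile 5-6 — rises to the nucleus.
Coda: /ð/ is a fricative (sonority 2), /l/ is a liquid (sonority 4).
Coda profile 6-2-4 — does not fall throughout.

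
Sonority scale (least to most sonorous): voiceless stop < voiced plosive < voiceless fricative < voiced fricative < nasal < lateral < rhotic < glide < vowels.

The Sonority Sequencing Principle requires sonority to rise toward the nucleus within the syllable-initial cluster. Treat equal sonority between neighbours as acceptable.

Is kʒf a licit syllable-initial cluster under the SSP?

/k/ — voiceless stop, sonority 1.
/ʒ/ — voiced fricative, sonority 4.
/f/ — voiceless fricative, sonority 3.
The profile is 1-4-3. Between /ʒ/ (4) and /f/ (3) sonority does not rise, so the cluster violates the SSP.

no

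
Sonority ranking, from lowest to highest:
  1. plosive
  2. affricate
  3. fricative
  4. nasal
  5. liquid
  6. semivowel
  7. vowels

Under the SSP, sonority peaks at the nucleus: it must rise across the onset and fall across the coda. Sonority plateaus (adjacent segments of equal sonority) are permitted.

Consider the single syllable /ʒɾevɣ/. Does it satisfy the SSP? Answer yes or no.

Onset: /ʒ/ is a fricative (sonority 3), /ɾ/ is a liquid (sonority 5); then the nucleus /e/ (sonority 7).
Onset profile 3-5-7 — rises to the nucleus.
Coda: /v/ is a fricative (sonority 3), /ɣ/ is a fricative (sonority 3).
Coda profile 7-3-3 — falls from the nucleus.

yes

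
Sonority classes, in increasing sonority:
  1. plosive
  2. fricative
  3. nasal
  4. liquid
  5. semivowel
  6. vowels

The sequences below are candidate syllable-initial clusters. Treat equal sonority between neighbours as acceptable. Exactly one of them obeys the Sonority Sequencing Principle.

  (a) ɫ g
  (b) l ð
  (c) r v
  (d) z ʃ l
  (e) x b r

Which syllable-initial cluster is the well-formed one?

d

(a) sonority 4-1: ill-formed.
(b) sonority 4-2: ill-formed.
(c) sonority 4-2: ill-formed.
(d) sonority 2-2-4: well-formed.
(e) sonority 2-1-4: ill-formed.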